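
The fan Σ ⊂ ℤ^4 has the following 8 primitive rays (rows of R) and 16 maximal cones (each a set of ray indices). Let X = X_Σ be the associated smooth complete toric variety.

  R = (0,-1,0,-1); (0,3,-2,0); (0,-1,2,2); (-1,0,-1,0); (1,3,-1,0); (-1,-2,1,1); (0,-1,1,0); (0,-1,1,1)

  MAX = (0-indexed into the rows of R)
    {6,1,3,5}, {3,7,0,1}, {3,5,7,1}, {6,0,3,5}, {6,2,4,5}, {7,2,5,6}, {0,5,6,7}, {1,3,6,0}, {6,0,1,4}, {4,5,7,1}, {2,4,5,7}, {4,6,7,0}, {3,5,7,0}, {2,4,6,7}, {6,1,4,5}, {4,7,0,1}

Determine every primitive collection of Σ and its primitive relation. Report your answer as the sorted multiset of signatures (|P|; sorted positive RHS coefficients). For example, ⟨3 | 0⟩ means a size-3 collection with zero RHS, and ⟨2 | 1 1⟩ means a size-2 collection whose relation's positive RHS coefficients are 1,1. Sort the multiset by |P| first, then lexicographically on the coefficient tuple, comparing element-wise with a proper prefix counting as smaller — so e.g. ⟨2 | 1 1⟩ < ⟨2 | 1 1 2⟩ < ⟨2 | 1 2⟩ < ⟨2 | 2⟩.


Minimal non-faces — 9 found among 8 rays, 16 max cones:

  P={3,4}:  v_{3} + v_{4} = v_{1} ; sig = ⟨2 | 1⟩
  P={0,2}:  v_{0} + v_{2} = v_{6} + v_{7} ; sig = ⟨2 | 1 1⟩
  P={2,3}:  v_{2} + v_{3} = v_{4} + 2·v_{5} ; sig = ⟨2 | 1 2⟩
  P={1,2}:  v_{1} + v_{2} = 2·v_{4} + 2·v_{5} ; sig = ⟨2 | 2 2⟩
  P={0,4,5}:  v_{0} + v_{4} + v_{5} = 0 ; sig = ⟨3 | 0⟩
  P={0,1,5}:  v_{0} + v_{1} + v_{5} = v_{3} ; sig = ⟨3 | 1⟩
  P={3,6,7}:  v_{3} + v_{6} + v_{7} = v_{5} ; sig = ⟨3 | 1⟩
  P={1,6,7}:  v_{1} + v_{6} + v_{7} = v_{4} + v_{5} ; sig = ⟨3 | 1 1⟩
  P={4,5,6,7}:  v_{4} + v_{5} + v_{6} + v_{7} = v_{2} ; sig = ⟨4 | 1⟩

Sorted signature multiset PRS(X):
[⟨2 | 1⟩, ⟨2 | 1 1⟩, ⟨2 | 1 2⟩, ⟨2 | 2 2⟩, ⟨3 | 0⟩, ⟨3 | 1⟩, ⟨3 | 1⟩, ⟨3 | 1 1⟩, ⟨4 | 1⟩]


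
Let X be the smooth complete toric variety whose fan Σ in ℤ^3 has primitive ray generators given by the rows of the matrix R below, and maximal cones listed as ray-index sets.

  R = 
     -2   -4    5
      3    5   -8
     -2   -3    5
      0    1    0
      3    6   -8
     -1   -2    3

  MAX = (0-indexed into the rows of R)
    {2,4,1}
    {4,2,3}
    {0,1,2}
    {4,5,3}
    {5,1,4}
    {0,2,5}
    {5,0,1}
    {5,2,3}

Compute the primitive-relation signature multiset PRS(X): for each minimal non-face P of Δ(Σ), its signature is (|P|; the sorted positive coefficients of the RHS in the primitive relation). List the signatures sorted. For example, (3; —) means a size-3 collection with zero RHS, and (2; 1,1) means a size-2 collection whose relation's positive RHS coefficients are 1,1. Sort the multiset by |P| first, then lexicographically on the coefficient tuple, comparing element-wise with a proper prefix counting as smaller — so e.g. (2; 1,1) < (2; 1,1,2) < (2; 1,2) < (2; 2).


Δ(Σ) — 6 vertices, 5 min non-faces:

  • {0,3}:  v_{0} + v_{3} = v_{2} ; sig = (2; 1)
  • {1,3}:  v_{1} + v_{3} = v_{4} ; sig = (2; 1)
  • {0,4}:  v_{0} + v_{4} = v_{1} + v_{2} ; sig = (2; 1,1)
  • {1,2,5}:  v_{1} + v_{2} + v_{5} = 0 ; sig = (3; —)
  • {2,4,5}:  v_{2} + v_{4} + v_{5} = v_{3} ; sig = (3; 1)

Sorted signature multiset PRS(X):
[(2; 1), (2; 1), (2; 1,1), (3; —), (3; 1)]


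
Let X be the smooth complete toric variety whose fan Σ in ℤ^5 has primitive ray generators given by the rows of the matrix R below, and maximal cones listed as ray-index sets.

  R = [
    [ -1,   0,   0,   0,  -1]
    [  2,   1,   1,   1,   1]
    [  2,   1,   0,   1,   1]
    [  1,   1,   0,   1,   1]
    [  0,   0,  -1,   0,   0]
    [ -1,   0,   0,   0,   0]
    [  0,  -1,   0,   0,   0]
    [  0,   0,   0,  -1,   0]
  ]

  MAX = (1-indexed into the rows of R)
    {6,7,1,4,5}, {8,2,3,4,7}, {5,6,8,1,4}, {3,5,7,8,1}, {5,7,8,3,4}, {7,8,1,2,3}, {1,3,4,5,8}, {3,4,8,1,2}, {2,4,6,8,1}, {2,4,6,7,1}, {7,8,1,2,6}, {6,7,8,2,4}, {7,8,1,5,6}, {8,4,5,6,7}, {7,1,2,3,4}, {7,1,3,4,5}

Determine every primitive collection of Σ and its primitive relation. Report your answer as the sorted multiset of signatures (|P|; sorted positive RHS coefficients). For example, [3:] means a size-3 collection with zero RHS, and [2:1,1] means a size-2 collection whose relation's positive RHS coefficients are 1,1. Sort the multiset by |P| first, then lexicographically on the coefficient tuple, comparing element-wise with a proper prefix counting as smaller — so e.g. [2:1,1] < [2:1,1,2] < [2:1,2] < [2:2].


Δ(Σ) — 8 vertices, 3 min non-faces:

  P={2,5}:  v_{2} + v_{5} = v_{3}  ⇒ sig = [2:1]
  P={3,6}:  v_{3} + v_{6} = v_{4}  ⇒ sig = [2:1]
  P={1,4,7,8}:  v_{1} + v_{4} + v_{7} + v_{8} = 0  ⇒ sig = [4:]

Hence PRS(X_Σ) =
    [2:1]
    [2:1]
    [4:]


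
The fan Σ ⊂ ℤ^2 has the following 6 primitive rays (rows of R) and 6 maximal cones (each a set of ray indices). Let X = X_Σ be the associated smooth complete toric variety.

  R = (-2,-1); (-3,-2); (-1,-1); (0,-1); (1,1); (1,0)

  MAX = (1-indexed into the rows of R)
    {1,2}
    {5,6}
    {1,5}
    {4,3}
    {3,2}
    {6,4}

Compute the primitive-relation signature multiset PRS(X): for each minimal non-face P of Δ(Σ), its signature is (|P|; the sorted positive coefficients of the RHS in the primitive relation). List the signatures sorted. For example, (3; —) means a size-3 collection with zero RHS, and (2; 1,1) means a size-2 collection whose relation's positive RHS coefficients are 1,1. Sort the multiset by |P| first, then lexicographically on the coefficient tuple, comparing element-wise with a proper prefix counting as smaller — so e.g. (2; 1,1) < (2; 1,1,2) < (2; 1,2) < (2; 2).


The 9 primitive collections of Σ (r=6, n=2):

  P = {3,5}:  v_{3} + v_{5} = 0  →  sig = (2; —)
  P = {1,3}:  v_{1} + v_{3} = v_{2}  →  sig = (2; 1)
  P = {1,6}:  v_{1} + v_{6} = v_{3}  →  sig = (2; 1)
  P = {2,5}:  v_{2} + v_{5} = v_{1}  →  sig = (2; 1)
  P = {3,6}:  v_{3} + v_{6} = v_{4}  →  sig = (2; 1)
  P = {4,5}:  v_{4} + v_{5} = v_{6}  →  sig = (2; 1)
  P = {1,4}:  v_{1} + v_{4} = 2·v_{3}  →  sig = (2; 2)
  P = {2,6}:  v_{2} + v_{6} = 2·v_{3}  →  sig = (2; 2)
  P = {2,4}:  v_{2} + v_{4} = 3·v_{3}  →  sig = (2; 3)

Signatures (|P|; sorted positive RHS coefficients), sorted:
{ (2; —),  (2; 1) ×5,  (2; 2) ×2,  (2; 3) }


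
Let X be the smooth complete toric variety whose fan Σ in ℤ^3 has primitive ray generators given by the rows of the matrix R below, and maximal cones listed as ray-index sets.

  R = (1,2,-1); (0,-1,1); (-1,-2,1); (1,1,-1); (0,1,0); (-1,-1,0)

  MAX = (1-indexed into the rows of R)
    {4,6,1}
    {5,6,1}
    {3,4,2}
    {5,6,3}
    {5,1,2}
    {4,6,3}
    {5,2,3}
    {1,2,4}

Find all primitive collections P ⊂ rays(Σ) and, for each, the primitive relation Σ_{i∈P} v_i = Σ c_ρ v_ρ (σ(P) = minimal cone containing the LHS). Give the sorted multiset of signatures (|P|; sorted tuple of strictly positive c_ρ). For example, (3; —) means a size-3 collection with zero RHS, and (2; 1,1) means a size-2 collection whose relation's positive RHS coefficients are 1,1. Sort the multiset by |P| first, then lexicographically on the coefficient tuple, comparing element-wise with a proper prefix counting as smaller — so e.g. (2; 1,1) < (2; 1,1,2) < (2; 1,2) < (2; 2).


The 3 primitive collections of Σ (r=6, n=3):

  • {1,3}:  v_{1} + v_{3} = 0  →  sig = (2; —)
  • {2,6}:  v_{2} + v_{6} = v_{3}  →  sig = (2; 1)
  • {4,5}:  v_{4} + v_{5} = v_{1}  →  sig = (2; 1)

so the primitive-relation signature multiset is
    |P|=2: 3 collections, coeffs (), (1), (1)


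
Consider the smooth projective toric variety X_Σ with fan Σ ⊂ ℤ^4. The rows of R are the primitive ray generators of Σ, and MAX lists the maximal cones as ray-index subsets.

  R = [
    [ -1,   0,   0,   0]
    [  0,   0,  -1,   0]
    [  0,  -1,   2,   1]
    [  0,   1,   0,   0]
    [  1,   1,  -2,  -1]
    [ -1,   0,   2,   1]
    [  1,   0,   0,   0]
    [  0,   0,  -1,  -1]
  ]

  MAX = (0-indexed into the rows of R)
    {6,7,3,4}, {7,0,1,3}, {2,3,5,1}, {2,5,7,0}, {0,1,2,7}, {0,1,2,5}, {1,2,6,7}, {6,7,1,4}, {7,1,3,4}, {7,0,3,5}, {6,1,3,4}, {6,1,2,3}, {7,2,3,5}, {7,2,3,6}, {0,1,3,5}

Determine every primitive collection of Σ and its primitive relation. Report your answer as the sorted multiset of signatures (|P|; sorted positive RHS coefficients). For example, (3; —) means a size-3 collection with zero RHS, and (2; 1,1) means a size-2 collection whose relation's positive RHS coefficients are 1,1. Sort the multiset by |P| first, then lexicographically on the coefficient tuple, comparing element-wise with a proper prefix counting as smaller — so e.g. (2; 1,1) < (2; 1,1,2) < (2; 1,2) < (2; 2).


Minimal non-faces — 9 found among 8 rays, 15 max cones:

  {0,6}:  v_{0} + v_{6} = 0 ; sig = (2; —)
  {2,4}:  v_{2} + v_{4} = v_{6} ; sig = (2; 1)
  {4,5}:  v_{4} + v_{5} = v_{3} ; sig = (2; 1)
  {5,6}:  v_{5} + v_{6} = v_{2} + v_{3} ; sig = (2; 1,1)
  {0,4}:  v_{0} + v_{4} = v_{1} + v_{3} + v_{7} ; sig = (2; 1,1,1)
  {0,2,3}:  v_{0} + v_{2} + v_{3} = v_{5} ; sig = (3; 1)
  {1,5,7}:  v_{1} + v_{5} + v_{7} = v_{0} ; sig = (3; 1)
  {1,2,3,7}:  v_{1} + v_{2} + v_{3} + v_{7} = 0 ; sig = (4; —)
  {1,3,6,7}:  v_{1} + v_{3} + v_{6} + v_{7} = v_{4} ; sig = (4; 1)

Hence PRS(X_Σ) =
{ (2; —),  (2; 1) ×2,  (2; 1,1),  (2; 1,1,1),  (3; 1) ×2,  (4; —),  (4; 1) }


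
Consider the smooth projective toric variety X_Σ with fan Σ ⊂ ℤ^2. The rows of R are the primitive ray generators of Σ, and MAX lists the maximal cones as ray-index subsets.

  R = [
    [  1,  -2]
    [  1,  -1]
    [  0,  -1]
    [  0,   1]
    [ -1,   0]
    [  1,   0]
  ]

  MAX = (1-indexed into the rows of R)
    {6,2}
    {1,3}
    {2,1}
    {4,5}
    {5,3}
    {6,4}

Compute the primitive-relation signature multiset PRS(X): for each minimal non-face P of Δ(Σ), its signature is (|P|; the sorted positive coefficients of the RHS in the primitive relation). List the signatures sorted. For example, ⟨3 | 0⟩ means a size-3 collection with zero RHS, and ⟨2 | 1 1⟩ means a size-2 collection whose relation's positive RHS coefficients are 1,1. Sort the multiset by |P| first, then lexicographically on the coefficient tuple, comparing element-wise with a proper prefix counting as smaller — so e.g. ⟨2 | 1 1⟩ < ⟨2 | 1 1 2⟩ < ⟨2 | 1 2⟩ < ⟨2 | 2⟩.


9 collections generate NE(X_Σ); each relation:

  {3,4}:  v_{3} + v_{4} = 0  ⇒ sig = ⟨2 | 0⟩
  {5,6}:  v_{5} + v_{6} = 0  ⇒ sig = ⟨2 | 0⟩
  {1,4}:  v_{1} + v_{4} = v_{2}  ⇒ sig = ⟨2 | 1⟩
  {2,3}:  v_{2} + v_{3} = v_{1}  ⇒ sig = ⟨2 | 1⟩
  {2,4}:  v_{2} + v_{4} = v_{6}  ⇒ sig = ⟨2 | 1⟩
  {2,5}:  v_{2} + v_{5} = v_{3}  ⇒ sig = ⟨2 | 1⟩
  {3,6}:  v_{3} + v_{6} = v_{2}  ⇒ sig = ⟨2 | 1⟩
  {1,5}:  v_{1} + v_{5} = 2·v_{3}  ⇒ sig = ⟨2 | 2⟩
  {1,6}:  v_{1} + v_{6} = 2·v_{2}  ⇒ sig = ⟨2 | 2⟩

Sorted signature multiset PRS(X):
[⟨2 | 0⟩, ⟨2 | 0⟩, ⟨2 | 1⟩, ⟨2 | 1⟩, ⟨2 | 1⟩, ⟨2 | 1⟩, ⟨2 | 1⟩, ⟨2 | 2⟩, ⟨2 | 2⟩]


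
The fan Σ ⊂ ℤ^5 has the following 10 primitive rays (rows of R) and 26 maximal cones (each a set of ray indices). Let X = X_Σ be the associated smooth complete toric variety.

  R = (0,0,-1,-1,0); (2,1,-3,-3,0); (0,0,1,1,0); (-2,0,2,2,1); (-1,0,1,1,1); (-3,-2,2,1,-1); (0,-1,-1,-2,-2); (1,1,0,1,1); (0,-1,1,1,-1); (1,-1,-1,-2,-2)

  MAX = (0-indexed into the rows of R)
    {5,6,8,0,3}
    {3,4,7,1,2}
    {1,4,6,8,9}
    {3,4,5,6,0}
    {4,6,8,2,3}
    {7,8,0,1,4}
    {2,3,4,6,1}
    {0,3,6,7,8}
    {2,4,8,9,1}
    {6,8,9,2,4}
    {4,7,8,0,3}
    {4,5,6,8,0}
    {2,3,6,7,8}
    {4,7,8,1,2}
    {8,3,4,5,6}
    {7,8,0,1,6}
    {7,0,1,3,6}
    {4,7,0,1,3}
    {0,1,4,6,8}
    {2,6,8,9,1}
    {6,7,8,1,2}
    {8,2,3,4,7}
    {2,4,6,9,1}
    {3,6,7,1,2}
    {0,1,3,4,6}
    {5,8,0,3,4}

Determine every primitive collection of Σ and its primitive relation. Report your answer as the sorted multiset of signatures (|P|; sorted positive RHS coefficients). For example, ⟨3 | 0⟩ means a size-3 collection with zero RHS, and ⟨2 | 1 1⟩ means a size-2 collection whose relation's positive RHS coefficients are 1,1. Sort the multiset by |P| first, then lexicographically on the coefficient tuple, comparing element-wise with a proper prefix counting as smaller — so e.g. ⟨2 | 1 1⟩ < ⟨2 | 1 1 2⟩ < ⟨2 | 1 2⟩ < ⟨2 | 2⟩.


Primitive collections (12):

  • {0,2}:  v_{0} + v_{2} = 0  →  sig = ⟨2 | 0⟩
  • {1,5}:  v_{1} + v_{5} = v_{0} + v_{4} + v_{6}  →  sig = ⟨2 | 1 1 1⟩
  • {3,9}:  v_{3} + v_{9} = v_{2} + v_{4} + v_{6}  →  sig = ⟨2 | 1 1 1⟩
  • {5,7}:  v_{5} + v_{7} = v_{0} + v_{3} + v_{8}  →  sig = ⟨2 | 1 1 1⟩
  • {7,9}:  v_{7} + v_{9} = v_{1} + v_{2} + v_{8}  →  sig = ⟨2 | 1 1 1⟩
  • {0,9}:  v_{0} + v_{9} = v_{1} + v_{4} + v_{6} + v_{8}  →  sig = ⟨2 | 1 1 1 1⟩
  • {2,5}:  v_{2} + v_{5} = v_{3} + v_{4} + v_{6} + v_{8}  →  sig = ⟨2 | 1 1 1 1⟩
  • {5,9}:  v_{5} + v_{9} = 2·v_{4} + 2·v_{6} + v_{8}  →  sig = ⟨2 | 1 2 2⟩
  • {1,3,8}:  v_{1} + v_{3} + v_{8} = 0  →  sig = ⟨3 | 0⟩
  • {4,6,7}:  v_{4} + v_{6} + v_{7} = 0  →  sig = ⟨3 | 0⟩
  • {0,3,4,6,8}:  v_{0} + v_{3} + v_{4} + v_{6} + v_{8} = v_{5}  →  sig = ⟨5 | 1⟩
  • {1,2,4,6,8}:  v_{1} + v_{2} + v_{4} + v_{6} + v_{8} = v_{9}  →  sig = ⟨5 | 1⟩

so the primitive-relation signature multiset is
[⟨2 | 0⟩, ⟨2 | 1 1 1⟩, ⟨2 | 1 1 1⟩, ⟨2 | 1 1 1⟩, ⟨2 | 1 1 1⟩, ⟨2 | 1 1 1 1⟩, ⟨2 | 1 1 1 1⟩, ⟨2 | 1 2 2⟩, ⟨3 | 0⟩, ⟨3 | 0⟩, ⟨5 | 1⟩, ⟨5 | 1⟩]


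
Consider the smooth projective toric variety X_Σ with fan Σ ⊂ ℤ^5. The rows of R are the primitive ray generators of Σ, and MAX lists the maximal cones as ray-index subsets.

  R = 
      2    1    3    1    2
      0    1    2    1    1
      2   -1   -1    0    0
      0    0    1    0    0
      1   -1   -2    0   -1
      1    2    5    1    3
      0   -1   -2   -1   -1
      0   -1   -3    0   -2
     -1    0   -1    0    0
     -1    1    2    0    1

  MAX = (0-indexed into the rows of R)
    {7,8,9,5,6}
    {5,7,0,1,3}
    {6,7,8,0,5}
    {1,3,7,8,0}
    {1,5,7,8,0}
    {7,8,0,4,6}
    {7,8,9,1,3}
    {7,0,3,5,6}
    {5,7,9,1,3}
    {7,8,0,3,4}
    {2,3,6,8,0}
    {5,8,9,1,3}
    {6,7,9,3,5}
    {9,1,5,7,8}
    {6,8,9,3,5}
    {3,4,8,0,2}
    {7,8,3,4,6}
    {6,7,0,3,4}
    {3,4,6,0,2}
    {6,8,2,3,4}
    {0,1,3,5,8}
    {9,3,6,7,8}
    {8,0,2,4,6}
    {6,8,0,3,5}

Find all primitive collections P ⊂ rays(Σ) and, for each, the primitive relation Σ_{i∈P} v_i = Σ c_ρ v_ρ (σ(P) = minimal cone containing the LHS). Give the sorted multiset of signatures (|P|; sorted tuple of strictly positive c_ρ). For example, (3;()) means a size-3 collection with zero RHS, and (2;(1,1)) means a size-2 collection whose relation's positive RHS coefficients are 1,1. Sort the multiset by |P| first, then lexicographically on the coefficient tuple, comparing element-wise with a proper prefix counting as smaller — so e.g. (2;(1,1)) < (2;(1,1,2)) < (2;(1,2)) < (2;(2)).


Primitive collections (12):

  • {1,6}:  v_{1} + v_{6} = 0  →  sig = (2;())
  • {4,9}:  v_{4} + v_{9} = 0  →  sig = (2;())
  • {0,9}:  v_{0} + v_{9} = v_{5}  →  sig = (2;(1))
  • {4,5}:  v_{4} + v_{5} = v_{0}  →  sig = (2;(1))
  • {1,2}:  v_{1} + v_{2} = v_{0} + v_{3} + v_{4} + v_{8}  →  sig = (2;(1,1,1,1))
  • {1,4}:  v_{1} + v_{4} = v_{0} + v_{3} + v_{7} + v_{8}  →  sig = (2;(1,1,1,1))
  • {2,9}:  v_{2} + v_{9} = v_{0} + v_{3} + v_{6} + v_{8}  →  sig = (2;(1,1,1,1))
  • {2,5}:  v_{2} + v_{5} = 2·v_{0} + v_{3} + v_{6} + v_{8}  →  sig = (2;(1,1,1,2))
  • {2,7}:  v_{2} + v_{7} = 2·v_{4}  →  sig = (2;(2))
  • {3,5,7,8}:  v_{3} + v_{5} + v_{7} + v_{8} = v_{1}  →  sig = (4;(1))
  • {0,3,4,6,8}:  v_{0} + v_{3} + v_{4} + v_{6} + v_{8} = v_{2}  →  sig = (5;(1))
  • {0,3,6,7,8}:  v_{0} + v_{3} + v_{6} + v_{7} + v_{8} = v_{4}  →  sig = (5;(1))

so the primitive-relation signature multiset is
    (2;())
    (2;())
    (2;(1))
    (2;(1))
    (2;(1,1,1,1))
    (2;(1,1,1,1))
    (2;(1,1,1,1))
    (2;(1,1,1,2))
    (2;(2))
    (4;(1))
    (5;(1))
    (5;(1))


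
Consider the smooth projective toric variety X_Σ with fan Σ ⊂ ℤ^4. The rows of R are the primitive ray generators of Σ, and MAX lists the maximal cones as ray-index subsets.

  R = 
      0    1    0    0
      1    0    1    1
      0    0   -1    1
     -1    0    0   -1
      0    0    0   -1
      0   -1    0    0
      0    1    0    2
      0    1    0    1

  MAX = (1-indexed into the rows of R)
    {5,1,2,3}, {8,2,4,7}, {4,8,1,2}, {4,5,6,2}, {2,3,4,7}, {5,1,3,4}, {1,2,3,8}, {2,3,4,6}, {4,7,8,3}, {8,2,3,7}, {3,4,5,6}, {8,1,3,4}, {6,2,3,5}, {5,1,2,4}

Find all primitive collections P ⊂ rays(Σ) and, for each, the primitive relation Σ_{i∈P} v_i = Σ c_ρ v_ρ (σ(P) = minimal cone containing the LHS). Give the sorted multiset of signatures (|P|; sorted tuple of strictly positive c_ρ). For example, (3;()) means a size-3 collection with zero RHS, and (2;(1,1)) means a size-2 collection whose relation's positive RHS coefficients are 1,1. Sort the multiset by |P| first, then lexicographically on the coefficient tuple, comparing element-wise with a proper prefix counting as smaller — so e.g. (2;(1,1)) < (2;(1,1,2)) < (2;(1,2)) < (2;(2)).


9 minimal non-faces of Δ(Σ) (on 8 rays):

  • {1,6}:  v_{1} + v_{6} = 0 ; sig = (2;())
  • {5,7}:  v_{5} + v_{7} = v_{8} ; sig = (2;(1))
  • {5,8}:  v_{5} + v_{8} = v_{1} ; sig = (2;(1))
  • {6,8}:  v_{6} + v_{8} = v_{2} + v_{3} + v_{4} ; sig = (2;(1,1,1))
  • {1,7}:  v_{1} + v_{7} = 2·v_{8} ; sig = (2;(2))
  • {6,7}:  v_{6} + v_{7} = 2·v_{2} + 2·v_{3} + 2·v_{4} ; sig = (2;(2,2,2))
  • {2,3,4,5}:  v_{2} + v_{3} + v_{4} + v_{5} = 0 ; sig = (4;())
  • {1,2,3,4}:  v_{1} + v_{2} + v_{3} + v_{4} = v_{8} ; sig = (4;(1))
  • {2,3,4,8}:  v_{2} + v_{3} + v_{4} + v_{8} = v_{7} ; sig = (4;(1))

Signatures (|P|; sorted positive RHS coefficients), sorted:
    (2;())
    (2;(1))
    (2;(1))
    (2;(1,1,1))
    (2;(2))
    (2;(2,2,2))
    (4;())
    (4;(1))
    (4;(1))


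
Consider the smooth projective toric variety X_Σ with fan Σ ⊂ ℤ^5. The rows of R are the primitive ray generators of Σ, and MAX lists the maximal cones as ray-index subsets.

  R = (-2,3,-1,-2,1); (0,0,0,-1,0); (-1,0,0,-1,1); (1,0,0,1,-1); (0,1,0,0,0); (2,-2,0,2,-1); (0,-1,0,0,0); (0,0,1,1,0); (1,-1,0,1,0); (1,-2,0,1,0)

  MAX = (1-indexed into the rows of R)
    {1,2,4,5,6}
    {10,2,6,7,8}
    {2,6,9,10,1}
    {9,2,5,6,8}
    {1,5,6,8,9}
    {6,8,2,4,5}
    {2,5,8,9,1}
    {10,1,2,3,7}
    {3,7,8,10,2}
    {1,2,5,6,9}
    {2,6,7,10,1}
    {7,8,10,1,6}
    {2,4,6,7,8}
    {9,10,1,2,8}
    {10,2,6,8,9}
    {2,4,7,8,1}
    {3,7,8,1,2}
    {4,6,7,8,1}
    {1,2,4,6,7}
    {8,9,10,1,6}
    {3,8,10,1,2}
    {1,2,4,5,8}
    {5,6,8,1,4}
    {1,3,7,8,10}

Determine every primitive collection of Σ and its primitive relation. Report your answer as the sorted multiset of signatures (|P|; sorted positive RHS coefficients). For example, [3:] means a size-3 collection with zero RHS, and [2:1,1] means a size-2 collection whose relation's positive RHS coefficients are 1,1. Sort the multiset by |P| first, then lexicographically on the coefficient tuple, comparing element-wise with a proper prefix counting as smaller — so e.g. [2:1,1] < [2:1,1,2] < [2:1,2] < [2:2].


Primitive collections (11):

  P = {3,4}:  v_{3} + v_{4} = 0  →  sig = [2:]
  P = {5,7}:  v_{5} + v_{7} = 0  →  sig = [2:]
  P = {3,6}:  v_{3} + v_{6} = v_{10}  →  sig = [2:1]
  P = {4,10}:  v_{4} + v_{10} = v_{6}  →  sig = [2:1]
  P = {5,10}:  v_{5} + v_{10} = v_{9}  →  sig = [2:1]
  P = {7,9}:  v_{7} + v_{9} = v_{10}  →  sig = [2:1]
  P = {4,9}:  v_{4} + v_{9} = v_{5} + v_{6}  →  sig = [2:1,1]
  P = {3,5}:  v_{3} + v_{5} = v_{1} + v_{2} + v_{8} + v_{10}  →  sig = [2:1,1,1,1]
  P = {3,9}:  v_{3} + v_{9} = v_{1} + v_{2} + v_{8} + 2·v_{10}  →  sig = [2:1,1,1,2]
  P = {1,2,6,8}:  v_{1} + v_{2} + v_{6} + v_{8} = v_{5}  →  sig = [4:1]
  P = {1,2,7,8,10}:  v_{1} + v_{2} + v_{7} + v_{8} + v_{10} = v_{3}  →  sig = [5:1]

Signatures (|P|; sorted positive RHS coefficients), sorted:
    |P|=2: 9 collections, coeffs (), (), (1), (1), (1), (1), (1,1), (1,1,1,1), (1,1,1,2)
    |P|=4: 1 collection, coeffs (1)
    |P|=5: 1 collection, coeffs (1)


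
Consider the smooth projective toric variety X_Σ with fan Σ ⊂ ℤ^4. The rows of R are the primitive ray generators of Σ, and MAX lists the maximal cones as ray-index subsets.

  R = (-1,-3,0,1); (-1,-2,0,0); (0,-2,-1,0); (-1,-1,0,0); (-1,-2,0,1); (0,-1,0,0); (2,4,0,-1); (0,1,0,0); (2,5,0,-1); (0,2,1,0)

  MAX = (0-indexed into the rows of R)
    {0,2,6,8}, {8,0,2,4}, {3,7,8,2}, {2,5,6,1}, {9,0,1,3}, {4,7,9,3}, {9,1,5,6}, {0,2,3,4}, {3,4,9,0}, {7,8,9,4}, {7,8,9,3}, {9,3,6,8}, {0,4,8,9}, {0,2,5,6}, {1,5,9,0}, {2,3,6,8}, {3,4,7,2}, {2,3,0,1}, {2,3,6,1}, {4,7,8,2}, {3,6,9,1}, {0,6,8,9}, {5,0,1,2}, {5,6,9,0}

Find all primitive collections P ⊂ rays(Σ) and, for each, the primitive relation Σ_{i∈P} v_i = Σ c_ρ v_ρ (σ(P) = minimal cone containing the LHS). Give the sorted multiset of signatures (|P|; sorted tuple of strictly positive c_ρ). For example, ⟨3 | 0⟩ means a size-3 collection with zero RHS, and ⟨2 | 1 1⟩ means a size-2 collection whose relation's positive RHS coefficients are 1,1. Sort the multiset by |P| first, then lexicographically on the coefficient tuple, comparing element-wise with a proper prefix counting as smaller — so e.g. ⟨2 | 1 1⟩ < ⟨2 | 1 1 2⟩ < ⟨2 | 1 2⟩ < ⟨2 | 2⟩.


15 minimal non-faces of Δ(Σ) (on 10 rays):

  P = {2,9}:  v_{2} + v_{9} = 0 — sig = ⟨2 | 0⟩
  P = {5,7}:  v_{5} + v_{7} = 0 — sig = ⟨2 | 0⟩
  P = {0,7}:  v_{0} + v_{7} = v_{4} — sig = ⟨2 | 1⟩
  P = {1,7}:  v_{1} + v_{7} = v_{3} — sig = ⟨2 | 1⟩
  P = {3,5}:  v_{3} + v_{5} = v_{1} — sig = ⟨2 | 1⟩
  P = {4,5}:  v_{4} + v_{5} = v_{0} — sig = ⟨2 | 1⟩
  P = {5,8}:  v_{5} + v_{8} = v_{6} — sig = ⟨2 | 1⟩
  P = {6,7}:  v_{6} + v_{7} = v_{8} — sig = ⟨2 | 1⟩
  P = {1,4}:  v_{1} + v_{4} = v_{0} + v_{3} — sig = ⟨2 | 1 1⟩
  P = {1,8}:  v_{1} + v_{8} = v_{3} + v_{6} — sig = ⟨2 | 1 1⟩
  P = {4,6}:  v_{4} + v_{6} = v_{0} + v_{8} — sig = ⟨2 | 1 1⟩
  P = {0,3,6}:  v_{0} + v_{3} + v_{6} = 0 — sig = ⟨3 | 0⟩
  P = {0,1,6}:  v_{0} + v_{1} + v_{6} = v_{5} — sig = ⟨3 | 1⟩
  P = {0,3,8}:  v_{0} + v_{3} + v_{8} = v_{7} — sig = ⟨3 | 1⟩
  P = {3,4,8}:  v_{3} + v_{4} + v_{8} = 2·v_{7} — sig = ⟨3 | 2⟩

Sorted signature multiset PRS(X):
{ ⟨2 | 0⟩ ×2,  ⟨2 | 1⟩ ×6,  ⟨2 | 1 1⟩ ×3,  ⟨3 | 0⟩,  ⟨3 | 1⟩ ×2,  ⟨3 | 2⟩ }


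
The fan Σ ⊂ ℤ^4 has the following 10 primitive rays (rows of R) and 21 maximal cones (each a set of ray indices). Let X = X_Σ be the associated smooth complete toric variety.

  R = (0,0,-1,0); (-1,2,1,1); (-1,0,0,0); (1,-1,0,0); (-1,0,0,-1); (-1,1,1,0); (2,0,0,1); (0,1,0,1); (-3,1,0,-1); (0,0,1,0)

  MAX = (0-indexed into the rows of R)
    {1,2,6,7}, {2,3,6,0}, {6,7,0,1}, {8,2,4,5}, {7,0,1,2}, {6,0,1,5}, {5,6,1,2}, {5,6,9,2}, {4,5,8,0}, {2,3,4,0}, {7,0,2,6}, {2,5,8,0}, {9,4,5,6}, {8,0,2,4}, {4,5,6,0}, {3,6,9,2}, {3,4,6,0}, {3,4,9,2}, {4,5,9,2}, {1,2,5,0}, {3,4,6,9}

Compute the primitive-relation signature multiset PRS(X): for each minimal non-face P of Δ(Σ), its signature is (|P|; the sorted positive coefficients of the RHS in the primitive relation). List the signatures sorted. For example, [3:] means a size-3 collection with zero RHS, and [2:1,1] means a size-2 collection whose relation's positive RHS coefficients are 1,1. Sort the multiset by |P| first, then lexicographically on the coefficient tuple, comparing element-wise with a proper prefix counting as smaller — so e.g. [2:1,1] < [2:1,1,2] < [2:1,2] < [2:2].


Primitive collections (18):

  {0,9}:  v_{0} + v_{9} = 0  ⟹  sig = [2:]
  {3,5}:  v_{3} + v_{5} = v_{9}  ⟹  sig = [2:1]
  {5,7}:  v_{5} + v_{7} = v_{1}  ⟹  sig = [2:1]
  {3,7}:  v_{3} + v_{7} = v_{2} + v_{6}  ⟹  sig = [2:1,1]
  {3,8}:  v_{3} + v_{8} = v_{2} + v_{4}  ⟹  sig = [2:1,1]
  {4,7}:  v_{4} + v_{7} = v_{0} + v_{5}  ⟹  sig = [2:1,1]
  {6,8}:  v_{6} + v_{8} = v_{0} + v_{5}  ⟹  sig = [2:1,1]
  {1,3}:  v_{1} + v_{3} = v_{2} + v_{5} + v_{6}  ⟹  sig = [2:1,1,1]
  {7,9}:  v_{7} + v_{9} = v_{2} + v_{5} + v_{6}  ⟹  sig = [2:1,1,1]
  {8,9}:  v_{8} + v_{9} = v_{2} + v_{4} + v_{5}  ⟹  sig = [2:1,1,1]
  {1,9}:  v_{1} + v_{9} = v_{2} + 2·v_{5} + v_{6}  ⟹  sig = [2:1,1,2]
  {1,4}:  v_{1} + v_{4} = v_{0} + 2·v_{5}  ⟹  sig = [2:1,2]
  {7,8}:  v_{7} + v_{8} = 2·v_{0} + v_{2} + 2·v_{5}  ⟹  sig = [2:1,2,2]
  {1,8}:  v_{1} + v_{8} = 2·v_{0} + v_{2} + 3·v_{5}  ⟹  sig = [2:1,2,3]
  {2,4,6}:  v_{2} + v_{4} + v_{6} = 0  ⟹  sig = [3:]
  {0,2,4,5}:  v_{0} + v_{2} + v_{4} + v_{5} = v_{8}  ⟹  sig = [4:1]
  {0,2,5,6}:  v_{0} + v_{2} + v_{5} + v_{6} = v_{7}  ⟹  sig = [4:1]
  {0,1,2,6}:  v_{0} + v_{1} + v_{2} + v_{6} = 2·v_{7}  ⟹  sig = [4:2]

Sorted signature multiset PRS(X):
{ [2:],  [2:1] ×2,  [2:1,1] ×4,  [2:1,1,1] ×3,  [2:1,1,2],  [2:1,2],  [2:1,2,2],  [2:1,2,3],  [3:],  [4:1] ×2,  [4:2] }


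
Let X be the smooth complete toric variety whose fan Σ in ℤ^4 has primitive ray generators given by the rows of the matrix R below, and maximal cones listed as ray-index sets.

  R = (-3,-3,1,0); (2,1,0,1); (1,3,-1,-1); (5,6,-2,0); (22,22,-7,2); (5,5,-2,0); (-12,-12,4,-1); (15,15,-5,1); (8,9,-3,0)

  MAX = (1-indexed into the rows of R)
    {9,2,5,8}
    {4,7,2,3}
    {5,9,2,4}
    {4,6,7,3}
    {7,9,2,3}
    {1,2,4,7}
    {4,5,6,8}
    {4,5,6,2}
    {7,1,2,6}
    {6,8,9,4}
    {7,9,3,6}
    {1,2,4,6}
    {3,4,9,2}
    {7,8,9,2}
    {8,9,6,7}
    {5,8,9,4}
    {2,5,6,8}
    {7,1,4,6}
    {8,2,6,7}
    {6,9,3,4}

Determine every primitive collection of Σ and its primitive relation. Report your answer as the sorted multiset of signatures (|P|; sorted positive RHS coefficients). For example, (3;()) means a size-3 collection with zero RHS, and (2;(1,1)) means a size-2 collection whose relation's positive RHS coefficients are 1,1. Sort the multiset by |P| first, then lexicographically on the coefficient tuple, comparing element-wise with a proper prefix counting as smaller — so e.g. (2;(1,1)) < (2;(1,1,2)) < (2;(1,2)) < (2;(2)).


Minimal non-faces — 14 found among 9 rays, 20 max cones:

  P={1,9}:  v_{1} + v_{9} = v_{4}  →  sig = (2;(1))
  P={5,7}:  v_{5} + v_{7} = v_{2} + v_{9}  →  sig = (2;(1,1))
  P={1,8}:  v_{1} + v_{8} = v_{2} + v_{4} + v_{6}  →  sig = (2;(1,1,1))
  P={3,5}:  v_{3} + v_{5} = v_{2} + v_{4} + 2·v_{9}  →  sig = (2;(1,1,2))
  P={1,3}:  v_{1} + v_{3} = 2·v_{4} + v_{7}  →  sig = (2;(1,2))
  P={1,5}:  v_{1} + v_{5} = 2·v_{2} + 2·v_{4} + v_{6}  →  sig = (2;(1,2,2))
  P={3,8}:  v_{3} + v_{8} = 2·v_{9}  →  sig = (2;(2))
  P={2,3,6}:  v_{2} + v_{3} + v_{6} = v_{9}  →  sig = (3;(1))
  P={2,4,8}:  v_{2} + v_{4} + v_{8} = v_{5}  →  sig = (3;(1))
  P={2,6,9}:  v_{2} + v_{6} + v_{9} = v_{8}  →  sig = (3;(1))
  P={4,7,8}:  v_{4} + v_{7} + v_{8} = v_{9}  →  sig = (3;(1))
  P={4,7,9}:  v_{4} + v_{7} + v_{9} = v_{3}  →  sig = (3;(1))
  P={5,6,9}:  v_{5} + v_{6} + v_{9} = v_{4} + 2·v_{8}  →  sig = (3;(1,2))
  P={2,4,6,7}:  v_{2} + v_{4} + v_{6} + v_{7} = 0  →  sig = (4;())

Sorted signature multiset PRS(X):
    (2;(1))
    (2;(1,1))
    (2;(1,1,1))
    (2;(1,1,2))
    (2;(1,2))
    (2;(1,2,2))
    (2;(2))
    (3;(1))
    (3;(1))
    (3;(1))
    (3;(1))
    (3;(1))
    (3;(1,2))
    (4;())


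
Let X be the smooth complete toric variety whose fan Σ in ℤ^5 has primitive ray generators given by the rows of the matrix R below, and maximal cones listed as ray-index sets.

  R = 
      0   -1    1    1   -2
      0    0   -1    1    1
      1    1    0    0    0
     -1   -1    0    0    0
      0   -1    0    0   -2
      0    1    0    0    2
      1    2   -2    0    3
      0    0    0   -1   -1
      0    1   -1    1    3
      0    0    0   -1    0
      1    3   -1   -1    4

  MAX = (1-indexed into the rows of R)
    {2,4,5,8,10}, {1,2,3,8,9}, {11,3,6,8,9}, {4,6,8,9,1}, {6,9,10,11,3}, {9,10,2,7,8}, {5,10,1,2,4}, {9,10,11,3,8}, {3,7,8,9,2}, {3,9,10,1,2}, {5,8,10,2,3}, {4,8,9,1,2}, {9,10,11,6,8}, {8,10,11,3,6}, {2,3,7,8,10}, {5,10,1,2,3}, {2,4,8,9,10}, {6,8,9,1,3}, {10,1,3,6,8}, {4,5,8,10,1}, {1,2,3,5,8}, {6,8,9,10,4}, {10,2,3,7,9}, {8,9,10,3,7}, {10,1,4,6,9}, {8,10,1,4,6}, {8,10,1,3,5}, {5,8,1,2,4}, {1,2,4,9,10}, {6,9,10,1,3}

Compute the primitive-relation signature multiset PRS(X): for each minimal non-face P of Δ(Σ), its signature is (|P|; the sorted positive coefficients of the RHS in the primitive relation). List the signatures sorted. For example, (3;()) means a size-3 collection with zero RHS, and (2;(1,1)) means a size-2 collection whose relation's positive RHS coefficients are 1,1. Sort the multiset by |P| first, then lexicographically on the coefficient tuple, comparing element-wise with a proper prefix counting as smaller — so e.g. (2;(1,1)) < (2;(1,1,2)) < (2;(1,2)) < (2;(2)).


17 minimal non-faces of Δ(Σ) (on 11 rays):

  P={3,4}:  v_{3} + v_{4} = 0  →  sig = (2;())
  P={5,6}:  v_{5} + v_{6} = 0  →  sig = (2;())
  P={2,6}:  v_{2} + v_{6} = v_{9}  →  sig = (2;(1))
  P={5,9}:  v_{5} + v_{9} = v_{2}  →  sig = (2;(1))
  P={1,7}:  v_{1} + v_{7} = v_{2} + v_{3}  →  sig = (2;(1,1))
  P={1,11}:  v_{1} + v_{11} = v_{3} + v_{6}  →  sig = (2;(1,1))
  P={4,7}:  v_{4} + v_{7} = v_{2} + v_{8} + v_{9} + v_{10}  →  sig = (2;(1,1,1,1))
  P={4,11}:  v_{4} + v_{11} = v_{6} + v_{8} + v_{9} + v_{10}  →  sig = (2;(1,1,1,1))
  P={5,11}:  v_{5} + v_{11} = v_{3} + v_{8} + v_{9} + v_{10}  →  sig = (2;(1,1,1,1))
  P={2,11}:  v_{2} + v_{11} = v_{3} + v_{8} + 2·v_{9} + v_{10}  →  sig = (2;(1,1,1,2))
  P={5,7}:  v_{5} + v_{7} = 2·v_{2} + v_{3} + v_{8} + v_{10}  →  sig = (2;(1,1,1,2))
  P={6,7}:  v_{6} + v_{7} = v_{3} + v_{8} + 2·v_{9} + v_{10}  →  sig = (2;(1,1,1,2))
  P={7,11}:  v_{7} + v_{11} = 2·v_{3} + 2·v_{8} + 3·v_{9} + 2·v_{10}  →  sig = (2;(2,2,2,3))
  P={1,8,9,10}:  v_{1} + v_{8} + v_{9} + v_{10} = 0  →  sig = (4;())
  P={1,2,8,10}:  v_{1} + v_{2} + v_{8} + v_{10} = v_{5}  →  sig = (4;(1))
  P={2,3,8,9,10}:  v_{2} + v_{3} + v_{8} + v_{9} + v_{10} = v_{7}  →  sig = (5;(1))
  P={3,6,8,9,10}:  v_{3} + v_{6} + v_{8} + v_{9} + v_{10} = v_{11}  →  sig = (5;(1))

so the primitive-relation signature multiset is
[(2;()), (2;()), (2;(1)), (2;(1)), (2;(1,1)), (2;(1,1)), (2;(1,1,1,1)), (2;(1,1,1,1)), (2;(1,1,1,1)), (2;(1,1,1,2)), (2;(1,1,1,2)), (2;(1,1,1,2)), (2;(2,2,2,3)), (4;()), (4;(1)), (5;(1)), (5;(1))]


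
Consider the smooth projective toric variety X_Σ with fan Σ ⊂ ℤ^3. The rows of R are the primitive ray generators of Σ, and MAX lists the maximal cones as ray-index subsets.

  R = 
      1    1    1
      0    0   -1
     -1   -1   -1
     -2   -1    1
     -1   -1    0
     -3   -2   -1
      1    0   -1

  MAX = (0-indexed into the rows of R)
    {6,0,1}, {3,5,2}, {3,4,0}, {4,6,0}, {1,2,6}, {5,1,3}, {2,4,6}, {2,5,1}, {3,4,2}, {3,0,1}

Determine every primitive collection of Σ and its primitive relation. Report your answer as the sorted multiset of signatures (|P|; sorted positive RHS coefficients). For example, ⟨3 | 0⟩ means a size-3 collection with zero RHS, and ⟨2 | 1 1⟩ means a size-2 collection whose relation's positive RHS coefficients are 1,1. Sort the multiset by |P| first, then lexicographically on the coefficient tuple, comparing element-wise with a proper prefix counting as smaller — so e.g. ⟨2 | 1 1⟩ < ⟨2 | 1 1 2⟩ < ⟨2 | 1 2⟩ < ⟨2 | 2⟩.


The 7 primitive collections of Σ (r=7, n=3):

  P={0,2}:  v_{0} + v_{2} = 0  →  sig = ⟨2 | 0⟩
  P={1,4}:  v_{1} + v_{4} = v_{2}  →  sig = ⟨2 | 1⟩
  P={3,6}:  v_{3} + v_{6} = v_{4}  →  sig = ⟨2 | 1⟩
  P={0,5}:  v_{0} + v_{5} = v_{1} + v_{3}  →  sig = ⟨2 | 1 1⟩
  P={4,5}:  v_{4} + v_{5} = 2·v_{2} + v_{3}  →  sig = ⟨2 | 1 2⟩
  P={5,6}:  v_{5} + v_{6} = 2·v_{2}  →  sig = ⟨2 | 2⟩
  P={1,2,3}:  v_{1} + v_{2} + v_{3} = v_{5}  →  sig = ⟨3 | 1⟩

so the primitive-relation signature multiset is
    |P|=2: 6 collections, coeffs (), (1), (1), (1,1), (1,2), (2)
    |P|=3: 1 collection, coeffs (1)


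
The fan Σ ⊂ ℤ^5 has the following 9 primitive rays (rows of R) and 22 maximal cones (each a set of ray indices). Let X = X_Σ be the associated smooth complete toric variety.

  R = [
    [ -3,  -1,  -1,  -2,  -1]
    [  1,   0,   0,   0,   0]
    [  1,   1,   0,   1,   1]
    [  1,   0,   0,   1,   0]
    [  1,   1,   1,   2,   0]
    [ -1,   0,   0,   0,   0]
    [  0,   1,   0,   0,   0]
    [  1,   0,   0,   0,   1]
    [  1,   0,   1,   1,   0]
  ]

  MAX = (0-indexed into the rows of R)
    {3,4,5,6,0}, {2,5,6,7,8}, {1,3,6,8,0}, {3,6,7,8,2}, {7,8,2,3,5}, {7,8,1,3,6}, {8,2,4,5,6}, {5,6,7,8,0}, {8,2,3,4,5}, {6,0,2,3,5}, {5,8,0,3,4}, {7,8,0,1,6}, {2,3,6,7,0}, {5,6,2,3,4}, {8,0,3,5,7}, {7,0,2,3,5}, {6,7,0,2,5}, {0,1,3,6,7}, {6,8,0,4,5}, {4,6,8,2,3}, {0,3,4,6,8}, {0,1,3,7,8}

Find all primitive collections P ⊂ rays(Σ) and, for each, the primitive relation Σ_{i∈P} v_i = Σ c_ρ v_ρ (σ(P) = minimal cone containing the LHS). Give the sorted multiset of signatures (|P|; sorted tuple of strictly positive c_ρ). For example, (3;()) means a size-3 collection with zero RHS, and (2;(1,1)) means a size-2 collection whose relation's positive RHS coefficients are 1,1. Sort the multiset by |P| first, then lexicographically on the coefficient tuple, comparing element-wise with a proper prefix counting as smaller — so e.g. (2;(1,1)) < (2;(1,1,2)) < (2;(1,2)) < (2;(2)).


9 minimal non-faces of Δ(Σ) (on 9 rays):

  P = {1,5}:  v_{1} + v_{5} = 0  →  sig = (2;())
  P = {4,7}:  v_{4} + v_{7} = v_{2} + v_{8}  →  sig = (2;(1,1))
  P = {1,2}:  v_{1} + v_{2} = v_{3} + v_{6} + v_{7}  →  sig = (2;(1,1,1))
  P = {1,4}:  v_{1} + v_{4} = v_{3} + v_{6} + v_{8}  →  sig = (2;(1,1,1))
  P = {0,2,8}:  v_{0} + v_{2} + v_{8} = v_{5}  →  sig = (3;(1))
  P = {0,2,4}:  v_{0} + v_{2} + v_{4} = v_{3} + 2·v_{5} + v_{6}  →  sig = (3;(1,1,2))
  P = {3,5,6,7}:  v_{3} + v_{5} + v_{6} + v_{7} = v_{2}  →  sig = (4;(1))
  P = {3,5,6,8}:  v_{3} + v_{5} + v_{6} + v_{8} = v_{4}  →  sig = (4;(1))
  P = {0,3,6,7,8}:  v_{0} + v_{3} + v_{6} + v_{7} + v_{8} = 0  →  sig = (5;())

Sorted signature multiset PRS(X):
    |P|=2: 4 collections, coeffs (), (1,1), (1,1,1), (1,1,1)
    |P|=3: 2 collections, coeffs (1), (1,1,2)
    |P|=4: 2 collections, coeffs (1), (1)
    |P|=5: 1 collection, coeffs ()


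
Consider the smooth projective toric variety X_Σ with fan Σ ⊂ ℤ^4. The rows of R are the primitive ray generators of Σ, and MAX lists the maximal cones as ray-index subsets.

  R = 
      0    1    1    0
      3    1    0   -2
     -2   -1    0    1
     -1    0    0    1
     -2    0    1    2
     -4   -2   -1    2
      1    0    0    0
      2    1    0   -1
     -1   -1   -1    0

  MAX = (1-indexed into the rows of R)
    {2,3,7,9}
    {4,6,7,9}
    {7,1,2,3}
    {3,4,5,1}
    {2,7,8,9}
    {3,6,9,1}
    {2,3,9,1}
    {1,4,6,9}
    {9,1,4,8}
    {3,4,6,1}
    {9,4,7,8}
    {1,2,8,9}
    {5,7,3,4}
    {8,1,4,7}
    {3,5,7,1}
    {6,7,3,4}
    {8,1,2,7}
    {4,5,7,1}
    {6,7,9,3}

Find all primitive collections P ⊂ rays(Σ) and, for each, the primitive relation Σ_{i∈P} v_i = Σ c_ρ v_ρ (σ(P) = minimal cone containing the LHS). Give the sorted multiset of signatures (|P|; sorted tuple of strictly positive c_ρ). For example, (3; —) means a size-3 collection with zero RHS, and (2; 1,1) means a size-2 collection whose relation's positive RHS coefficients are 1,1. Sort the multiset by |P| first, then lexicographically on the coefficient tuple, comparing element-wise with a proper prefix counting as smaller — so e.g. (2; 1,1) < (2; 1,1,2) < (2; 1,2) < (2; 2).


12 minimal non-faces of Δ(Σ) (on 9 rays):

  • {3,8}:  v_{3} + v_{8} = 0 — sig = (2; —)
  • {2,4}:  v_{2} + v_{4} = v_{8} — sig = (2; 1)
  • {2,6}:  v_{2} + v_{6} = v_{9} — sig = (2; 1)
  • {2,5}:  v_{2} + v_{5} = v_{1} + v_{7} — sig = (2; 1,1)
  • {5,9}:  v_{5} + v_{9} = v_{3} + v_{4} — sig = (2; 1,1)
  • {6,8}:  v_{6} + v_{8} = v_{4} + v_{9} — sig = (2; 1,1)
  • {5,8}:  v_{5} + v_{8} = v_{1} + v_{4} + v_{7} — sig = (2; 1,1,1)
  • {5,6}:  v_{5} + v_{6} = 2·v_{3} + 2·v_{4} — sig = (2; 2,2)
  • {1,7,9}:  v_{1} + v_{7} + v_{9} = 0 — sig = (3; —)
  • {3,4,9}:  v_{3} + v_{4} + v_{9} = v_{6} — sig = (3; 1)
  • {1,6,7}:  v_{1} + v_{6} + v_{7} = v_{3} + v_{4} — sig = (3; 1,1)
  • {1,3,4,7}:  v_{1} + v_{3} + v_{4} + v_{7} = v_{5} — sig = (4; 1)

Sorted signature multiset PRS(X):
    |P|=2: 8 collections, coeffs (), (1), (1), (1,1), (1,1), (1,1), (1,1,1), (2,2)
    |P|=3: 3 collections, coeffs (), (1), (1,1)
    |P|=4: 1 collection, coeffs (1)


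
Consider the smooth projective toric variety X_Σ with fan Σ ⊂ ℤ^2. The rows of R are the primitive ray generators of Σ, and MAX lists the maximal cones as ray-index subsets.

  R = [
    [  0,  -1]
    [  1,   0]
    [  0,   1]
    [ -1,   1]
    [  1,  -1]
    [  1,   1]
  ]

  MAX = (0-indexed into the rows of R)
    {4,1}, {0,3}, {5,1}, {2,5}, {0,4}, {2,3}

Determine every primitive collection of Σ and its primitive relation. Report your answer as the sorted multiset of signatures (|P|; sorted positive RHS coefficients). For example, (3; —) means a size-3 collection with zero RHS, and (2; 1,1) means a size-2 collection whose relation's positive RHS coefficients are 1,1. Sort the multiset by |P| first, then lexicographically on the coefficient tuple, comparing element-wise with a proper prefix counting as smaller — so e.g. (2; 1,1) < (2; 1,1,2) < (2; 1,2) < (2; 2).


Δ(Σ) — 6 vertices, 9 min non-faces:

  • {0,2}:  v_{0} + v_{2} = 0  ⇒ sig = (2; —)
  • {3,4}:  v_{3} + v_{4} = 0  ⇒ sig = (2; —)
  • {0,1}:  v_{0} + v_{1} = v_{4}  ⇒ sig = (2; 1)
  • {0,5}:  v_{0} + v_{5} = v_{1}  ⇒ sig = (2; 1)
  • {1,2}:  v_{1} + v_{2} = v_{5}  ⇒ sig = (2; 1)
  • {1,3}:  v_{1} + v_{3} = v_{2}  ⇒ sig = (2; 1)
  • {2,4}:  v_{2} + v_{4} = v_{1}  ⇒ sig = (2; 1)
  • {3,5}:  v_{3} + v_{5} = 2·v_{2}  ⇒ sig = (2; 2)
  • {4,5}:  v_{4} + v_{5} = 2·v_{1}  ⇒ sig = (2; 2)

Signatures (|P|; sorted positive RHS coefficients), sorted:
    |P|=2: 9 collections, coeffs (), (), (1), (1), (1), (1), (1), (2), (2)


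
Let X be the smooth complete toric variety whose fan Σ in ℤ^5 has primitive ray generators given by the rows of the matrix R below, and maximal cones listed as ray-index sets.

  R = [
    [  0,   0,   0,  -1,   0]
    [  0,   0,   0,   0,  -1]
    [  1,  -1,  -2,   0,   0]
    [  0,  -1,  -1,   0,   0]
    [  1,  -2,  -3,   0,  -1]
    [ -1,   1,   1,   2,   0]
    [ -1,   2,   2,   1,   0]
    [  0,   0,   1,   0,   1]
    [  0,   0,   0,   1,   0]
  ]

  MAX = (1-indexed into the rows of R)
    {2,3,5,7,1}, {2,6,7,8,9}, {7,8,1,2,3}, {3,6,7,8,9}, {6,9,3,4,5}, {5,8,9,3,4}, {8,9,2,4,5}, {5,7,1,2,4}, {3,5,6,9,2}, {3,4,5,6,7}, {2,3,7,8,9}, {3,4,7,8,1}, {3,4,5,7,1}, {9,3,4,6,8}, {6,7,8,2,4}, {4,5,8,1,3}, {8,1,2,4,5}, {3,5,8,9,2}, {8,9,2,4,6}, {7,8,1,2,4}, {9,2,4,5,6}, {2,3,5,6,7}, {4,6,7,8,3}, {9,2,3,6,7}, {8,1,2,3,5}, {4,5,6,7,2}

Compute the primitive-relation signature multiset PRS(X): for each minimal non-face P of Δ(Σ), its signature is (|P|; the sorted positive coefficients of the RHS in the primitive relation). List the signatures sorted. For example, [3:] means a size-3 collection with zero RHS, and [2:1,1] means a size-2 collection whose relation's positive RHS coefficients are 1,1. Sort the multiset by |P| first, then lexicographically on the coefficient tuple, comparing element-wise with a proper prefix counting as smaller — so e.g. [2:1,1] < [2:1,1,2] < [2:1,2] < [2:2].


The 8 primitive collections of Σ (r=9, n=5):

  {1,9}:  v_{1} + v_{9} = 0  ⟹  sig = [2:]
  {1,6}:  v_{1} + v_{6} = v_{4} + v_{7}  ⟹  sig = [2:1,1]
  {2,3,4}:  v_{2} + v_{3} + v_{4} = v_{5}  ⟹  sig = [3:1]
  {4,7,9}:  v_{4} + v_{7} + v_{9} = v_{6}  ⟹  sig = [3:1]
  {5,7,8}:  v_{5} + v_{7} + v_{8} = v_{9}  ⟹  sig = [3:1]
  {5,7,9}:  v_{5} + v_{7} + v_{9} = v_{2} + v_{3} + v_{6}  ⟹  sig = [3:1,1,1]
  {5,6,8}:  v_{5} + v_{6} + v_{8} = v_{4} + 2·v_{9}  ⟹  sig = [3:1,2]
  {2,3,6,8}:  v_{2} + v_{3} + v_{6} + v_{8} = 2·v_{9}  ⟹  sig = [4:2]

Signatures (|P|; sorted positive RHS coefficients), sorted:
{ [2:],  [2:1,1],  [3:1] ×3,  [3:1,1,1],  [3:1,2],  [4:2] }
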